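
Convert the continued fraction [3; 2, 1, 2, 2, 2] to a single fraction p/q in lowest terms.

Using pₖ = aₖpₖ₋₁ + pₖ₋₂ and qₖ = aₖqₖ₋₁ + qₖ₋₂:
  k=0: a=3, p=3, q=1
  k=1: a=2, p=7, q=2
  k=2: a=1, p=10, q=3
  k=3: a=2, p=27, q=8
  k=4: a=2, p=64, q=19
  k=5: a=2, p=155, q=46

155/46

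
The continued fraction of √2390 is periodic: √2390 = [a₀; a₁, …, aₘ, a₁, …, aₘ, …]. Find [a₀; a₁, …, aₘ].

a₀ = ⌊√2390⌋ = 48.
With m₀=0, d₀=1 and mₖ₊₁ = dₖaₖ − mₖ, dₖ₊₁ = (n − mₖ₊₁²)/dₖ, aₖ₊₁ = ⌊(a₀+mₖ₊₁)/dₖ₊₁⌋:
  k=1: m=48, d=86, a=1
  k=2: m=38, d=11, a=7
  k=3: m=39, d=79, a=1
  k=4: m=40, d=10, a=8
  k=5: m=40, d=79, a=1
  k=6: m=39, d=11, a=7
  k=7: m=38, d=86, a=1
  k=8: m=48, d=1, a=96
d=1 and a=2a₀=96 at k=8, so the next step gives (m, d) = (48, 86) again — its k=1 value — and the period has length 8.

[48; 1, 7, 1, 8, 1, 7, 1, 96]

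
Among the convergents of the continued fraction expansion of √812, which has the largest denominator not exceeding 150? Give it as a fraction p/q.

√812 = [28; 2, 56, …] (period length 2).
Convergents:
  p_0/q_0 = 28/1
  p_1/q_1 = 57/2
  p_2/q_2 = 3220/113
  p_3/q_3 = 6497/228
q_2 = 113 ≤ 150 < 228 = q_3, so the answer is 3220/113.

3220/113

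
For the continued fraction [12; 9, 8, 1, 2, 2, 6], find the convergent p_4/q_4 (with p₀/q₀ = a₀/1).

2870/237

Using pₖ = aₖpₖ₋₁ + pₖ₋₂, qₖ = aₖqₖ₋₁ + qₖ₋₂ (with p₋₁=1, p₋₂=0, q₋₁=0, q₋₂=1):
  k=0: a=12, p=12, q=1
  k=1: a=9, p=109, q=9
  k=2: a=8, p=884, q=73
  k=3: a=1, p=993, q=82
  k=4: a=2, p=2870, q=237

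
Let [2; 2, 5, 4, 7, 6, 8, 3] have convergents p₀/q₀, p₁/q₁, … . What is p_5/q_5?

5021/2044

Using pₖ = aₖpₖ₋₁ + pₖ₋₂, qₖ = aₖqₖ₋₁ + qₖ₋₂ (with p₋₁=1, p₋₂=0, q₋₁=0, q₋₂=1):
  k=0: a=2, p=2, q=1
  k=1: a=2, p=5, q=2
  k=2: a=5, p=27, q=11
  k=3: a=4, p=113, q=46
  k=4: a=7, p=818, q=333
  k=5: a=6, p=5021, q=2044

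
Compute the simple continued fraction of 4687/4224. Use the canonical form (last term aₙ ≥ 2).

[1; 9, 8, 8, 7]

4687 = 1·4224 + 463
4224 = 9·463 + 57
463 = 8·57 + 7
57 = 8·7 + 1
7 = 7·1 + 0  (stop)
So 4687/4224 = [1; 9, 8, 8, 7].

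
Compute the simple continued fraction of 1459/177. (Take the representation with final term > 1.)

1459 = 8*177 + 43
177 = 4*43 + 5
43 = 8*5 + 3
5 = 1*3 + 2
3 = 1*2 + 1
2 = 2*1 + 0  (stop)
So 1459/177 = [8; 4, 8, 1, 1, 2].

[8; 4, 8, 1, 1, 2]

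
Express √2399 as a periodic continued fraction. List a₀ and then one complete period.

[48; 1, 47, 1, 96]

a₀ = ⌊√2399⌋ = 48.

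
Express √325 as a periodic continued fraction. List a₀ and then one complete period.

a₀ = ⌊√325⌋ = 18.

[18; 36]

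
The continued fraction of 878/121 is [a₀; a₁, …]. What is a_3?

878 = 7·121 + 31   →  a_0 = 7
121 = 3·31 + 28   →  a_1 = 3
31 = 1·28 + 3   →  a_2 = 1
28 = 9·3 + 1   →  a_3 = 9

9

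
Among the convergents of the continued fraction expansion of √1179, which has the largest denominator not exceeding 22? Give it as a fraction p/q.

103/3

√1179 = [34; 2, 1, 33, 1, 2, 68, …] (period length 6).
Convergents:
  p_0/q_0 = 34/1
  p_1/q_1 = 69/2
  p_2/q_2 = 103/3
  p_3/q_3 = 3468/101
q_2 = 3 ≤ 22 < 101 = q_3, so the answer is 103/3.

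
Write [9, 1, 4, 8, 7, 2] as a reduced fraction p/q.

6128/625

Fold from the inside: start with 2/1.
  7 + 1/2 = 15/2
  8 + 2/15 = 122/15
  4 + 15/122 = 503/122
  1 + 122/503 = 625/503
  9 + 503/625 = 6128/625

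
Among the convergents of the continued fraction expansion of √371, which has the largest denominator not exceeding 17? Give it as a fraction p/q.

77/4

√371 = [19; 3, 1, 4, 1, 3, 38, …] (period length 6).
Convergents:
  p_0/q_0 = 19/1
  p_1/q_1 = 58/3
  p_2/q_2 = 77/4
  p_3/q_3 = 366/19
q_2 = 4 ≤ 17 < 19 = q_3, so the answer is 77/4.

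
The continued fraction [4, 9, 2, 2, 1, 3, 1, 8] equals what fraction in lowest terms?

11222/2733

Fold from the inside: start with 8/1.
  1 + 1/8 = 9/8
  3 + 8/9 = 35/9
  1 + 9/35 = 44/35
  2 + 35/44 = 123/44
  2 + 44/123 = 290/123
  9 + 123/290 = 2733/290
  4 + 290/2733 = 11222/2733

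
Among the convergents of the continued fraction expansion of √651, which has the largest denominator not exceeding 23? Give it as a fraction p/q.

√651 = [25; 1, 1, 16, 1, 1, 50, …] (period length 6).
Convergents:
  p_0/q_0 = 25/1
  p_1/q_1 = 26/1
  p_2/q_2 = 51/2
  p_3/q_3 = 842/33
q_2 = 2 ≤ 23 < 33 = q_3, so the answer is 51/2.

51/2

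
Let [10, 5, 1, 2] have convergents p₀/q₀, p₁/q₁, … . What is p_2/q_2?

61/6

Using pₖ = aₖpₖ₋₁ + pₖ₋₂, qₖ = aₖqₖ₋₁ + qₖ₋₂ (with p₋₁=1, p₋₂=0, q₋₁=0, q₋₂=1):
  k=0: a=10, p=10, q=1
  k=1: a=5, p=51, q=5
  k=2: a=1, p=61, q=6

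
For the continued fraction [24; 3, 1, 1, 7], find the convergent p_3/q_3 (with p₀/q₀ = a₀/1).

170/7

Using pₖ = aₖpₖ₋₁ + pₖ₋₂, qₖ = aₖqₖ₋₁ + qₖ₋₂ (with p₋₁=1, p₋₂=0, q₋₁=0, q₋₂=1):
  k=0: a=24, p=24, q=1
  k=1: a=3, p=73, q=3
  k=2: a=1, p=97, q=4
  k=3: a=1, p=170, q=7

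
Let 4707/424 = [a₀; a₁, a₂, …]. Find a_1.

9

4707 = 11·424 + 43   →  a_0 = 11
424 = 9·43 + 37   →  a_1 = 9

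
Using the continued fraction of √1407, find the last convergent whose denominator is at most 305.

3751/100

√1407 = [37; 1, 1, 24, 1, 1, 74, …] (period length 6).
Convergents:
  p_0/q_0 = 37/1
  p_1/q_1 = 38/1
  p_2/q_2 = 75/2
  p_3/q_3 = 1838/49
  p_4/q_4 = 1913/51
  p_5/q_5 = 3751/100
  p_6/q_6 = 279487/7451
q_5 = 100 ≤ 305 < 7451 = q_6, so the answer is 3751/100.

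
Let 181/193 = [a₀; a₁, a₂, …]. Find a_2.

181 = 0·193 + 181   →  a_0 = 0
193 = 1·181 + 12   →  a_1 = 1
181 = 15·12 + 1   →  a_2 = 15

15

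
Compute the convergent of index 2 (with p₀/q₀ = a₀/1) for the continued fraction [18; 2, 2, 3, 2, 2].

Using pₖ = aₖpₖ₋₁ + pₖ₋₂, qₖ = aₖqₖ₋₁ + qₖ₋₂ (with p₋₁=1, p₋₂=0, q₋₁=0, q₋₂=1):
  k=0: a=18, p=18, q=1
  k=1: a=2, p=37, q=2
  k=2: a=2, p=92, q=5

92/5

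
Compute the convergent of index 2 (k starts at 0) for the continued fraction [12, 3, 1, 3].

Using pₖ = aₖpₖ₋₁ + pₖ₋₂, qₖ = aₖqₖ₋₁ + qₖ₋₂ (with p₋₁=1, p₋₂=0, q₋₁=0, q₋₂=1):
  k=0: a=12, p=12, q=1
  k=1: a=3, p=37, q=3
  k=2: a=1, p=49, q=4

49/4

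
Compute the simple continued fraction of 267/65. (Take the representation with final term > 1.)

267 = 4*65 + 7
65 = 9*7 + 2
7 = 3*2 + 1
2 = 2*1 + 0  (stop)
So 267/65 = [4; 9, 3, 2].

[4; 9, 3, 2]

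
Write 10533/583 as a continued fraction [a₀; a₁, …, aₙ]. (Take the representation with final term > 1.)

10533 = 18*583 + 39
583 = 14*39 + 37
39 = 1*37 + 2
37 = 18*2 + 1
2 = 2*1 + 0  (stop)
So 10533/583 = [18; 14, 1, 18, 2].

[18; 14, 1, 18, 2]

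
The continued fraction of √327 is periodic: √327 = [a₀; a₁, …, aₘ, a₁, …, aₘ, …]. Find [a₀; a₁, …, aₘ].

[18; 12, 36]

a₀ = ⌊√327⌋ = 18.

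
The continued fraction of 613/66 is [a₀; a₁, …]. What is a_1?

3

613 = 9·66 + 19   →  a_0 = 9
66 = 3·19 + 9   →  a_1 = 3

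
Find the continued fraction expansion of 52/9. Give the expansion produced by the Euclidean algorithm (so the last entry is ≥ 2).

52 = 5*9 + 7
9 = 1*7 + 2
7 = 3*2 + 1
2 = 2*1 + 0  (stop)
So 52/9 = [5; 1, 3, 2].

[5; 1, 3, 2]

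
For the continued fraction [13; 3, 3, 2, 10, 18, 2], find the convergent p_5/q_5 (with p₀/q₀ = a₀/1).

57780/4343

Using pₖ = aₖpₖ₋₁ + pₖ₋₂, qₖ = aₖqₖ₋₁ + qₖ₋₂ (with p₋₁=1, p₋₂=0, q₋₁=0, q₋₂=1):
  k=0: a=13, p=13, q=1
  k=1: a=3, p=40, q=3
  k=2: a=3, p=133, q=10
  k=3: a=2, p=306, q=23
  k=4: a=10, p=3193, q=240
  k=5: a=18, p=57780, q=4343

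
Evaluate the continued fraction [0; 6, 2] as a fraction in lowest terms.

Using pₖ = aₖpₖ₋₁ + pₖ₋₂ and qₖ = aₖqₖ₋₁ + qₖ₋₂:
  k=0: a=0, p=0, q=1
  k=1: a=6, p=1, q=6
  k=2: a=2, p=2, q=13

2/13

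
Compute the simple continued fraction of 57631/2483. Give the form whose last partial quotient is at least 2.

57631 = 23×2483 + 522
2483 = 4×522 + 395
522 = 1×395 + 127
395 = 3×127 + 14
127 = 9×14 + 1
14 = 14×1 + 0  (stop)
So 57631/2483 = [23; 4, 1, 3, 9, 14].

[23; 4, 1, 3, 9, 14]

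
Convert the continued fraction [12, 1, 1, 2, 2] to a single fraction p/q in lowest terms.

Using pₖ = aₖpₖ₋₁ + pₖ₋₂ and qₖ = aₖqₖ₋₁ + qₖ₋₂:
  k=0: a=12, p=12, q=1
  k=1: a=1, p=13, q=1
  k=2: a=1, p=25, q=2
  k=3: a=2, p=63, q=5
  k=4: a=2, p=151, q=12

151/12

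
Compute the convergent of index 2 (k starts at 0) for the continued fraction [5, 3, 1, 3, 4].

21/4

Using pₖ = aₖpₖ₋₁ + pₖ₋₂, qₖ = aₖqₖ₋₁ + qₖ₋₂ (with p₋₁=1, p₋₂=0, q₋₁=0, q₋₂=1):
  k=0: a=5, p=5, q=1
  k=1: a=3, p=16, q=3
  k=2: a=1, p=21, q=4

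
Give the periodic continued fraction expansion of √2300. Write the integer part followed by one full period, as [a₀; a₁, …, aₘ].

[47; 1, 22, 1, 94]

a₀ = ⌊√2300⌋ = 47.
With m₀=0, d₀=1 and mₖ₊₁ = dₖaₖ − mₖ, dₖ₊₁ = (n − mₖ₊₁²)/dₖ, aₖ₊₁ = ⌊(a₀+mₖ₊₁)/dₖ₊₁⌋:
  k=1: m=47, d=91, a=1
  k=2: m=44, d=4, a=22
  k=3: m=44, d=91, a=1
  k=4: m=47, d=1, a=94
d=1 and a=2a₀=94 at k=4, so the next step gives (m, d) = (47, 91) again — its k=1 value — and the period has length 4.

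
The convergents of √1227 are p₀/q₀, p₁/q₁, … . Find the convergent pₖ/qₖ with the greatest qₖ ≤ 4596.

85855/2451

√1227 = [35; 35, 70, …] (period length 2).
Convergents:
  p_0/q_0 = 35/1
  p_1/q_1 = 1226/35
  p_2/q_2 = 85855/2451
  p_3/q_3 = 3006151/85820
q_2 = 2451 ≤ 4596 < 85820 = q_3, so the answer is 85855/2451.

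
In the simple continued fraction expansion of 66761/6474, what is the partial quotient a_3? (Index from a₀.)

66761 = 10·6474 + 2021   →  a_0 = 10
6474 = 3·2021 + 411   →  a_1 = 3
2021 = 4·411 + 377   →  a_2 = 4
411 = 1·377 + 34   →  a_3 = 1

1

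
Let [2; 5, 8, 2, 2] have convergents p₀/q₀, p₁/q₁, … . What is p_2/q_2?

90/41

Using pₖ = aₖpₖ₋₁ + pₖ₋₂, qₖ = aₖqₖ₋₁ + qₖ₋₂ (with p₋₁=1, p₋₂=0, q₋₁=0, q₋₂=1):
  k=0: a=2, p=2, q=1
  k=1: a=5, p=11, q=5
  k=2: a=8, p=90, q=41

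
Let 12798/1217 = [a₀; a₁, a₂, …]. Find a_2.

1

12798 = 10·1217 + 628   →  a_0 = 10
1217 = 1·628 + 589   →  a_1 = 1
628 = 1·589 + 39   →  a_2 = 1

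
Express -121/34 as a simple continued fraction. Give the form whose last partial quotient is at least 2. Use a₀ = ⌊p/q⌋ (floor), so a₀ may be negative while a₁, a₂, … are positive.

-121 = -4×34 + 15
34 = 2×15 + 4
15 = 3×4 + 3
4 = 1×3 + 1
3 = 3×1 + 0  (stop)
So -121/34 = [-4; 2, 3, 1, 3].

[-4; 2, 3, 1, 3]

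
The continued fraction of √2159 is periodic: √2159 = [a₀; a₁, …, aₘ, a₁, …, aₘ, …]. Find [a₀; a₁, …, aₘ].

a₀ = ⌊√2159⌋ = 46.

[46; 2, 6, 1, 1, 1, 6, 2, 92]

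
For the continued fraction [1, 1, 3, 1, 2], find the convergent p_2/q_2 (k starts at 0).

Using pₖ = aₖpₖ₋₁ + pₖ₋₂, qₖ = aₖqₖ₋₁ + qₖ₋₂ (with p₋₁=1, p₋₂=0, q₋₁=0, q₋₂=1):
  k=0: a=1, p=1, q=1
  k=1: a=1, p=2, q=1
  k=2: a=3, p=7, q=4

7/4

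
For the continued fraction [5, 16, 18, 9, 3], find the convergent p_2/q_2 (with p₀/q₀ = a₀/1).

1463/289

Using pₖ = aₖpₖ₋₁ + pₖ₋₂, qₖ = aₖqₖ₋₁ + qₖ₋₂ (with p₋₁=1, p₋₂=0, q₋₁=0, q₋₂=1):
  k=0: a=5, p=5, q=1
  k=1: a=16, p=81, q=16
  k=2: a=18, p=1463, q=289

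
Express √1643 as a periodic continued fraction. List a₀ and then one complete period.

[40; 1, 1, 6, 1, 6, 1, 1, 80]

a₀ = ⌊√1643⌋ = 40.
With m₀=0, d₀=1 and mₖ₊₁ = dₖaₖ − mₖ, dₖ₊₁ = (n − mₖ₊₁²)/dₖ, aₖ₊₁ = ⌊(a₀+mₖ₊₁)/dₖ₊₁⌋:
  k=1: m=40, d=43, a=1
  k=2: m=3, d=38, a=1
  k=3: m=35, d=11, a=6
  k=4: m=31, d=62, a=1
  k=5: m=31, d=11, a=6
  k=6: m=35, d=38, a=1
  k=7: m=3, d=43, a=1
  k=8: m=40, d=1, a=80
d=1 and a=2a₀=80 at k=8, so the next step gives (m, d) = (40, 43) again — its k=1 value — and the period has length 8.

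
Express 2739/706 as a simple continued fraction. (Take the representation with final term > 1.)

[3; 1, 7, 3, 3, 1, 2, 2]

2739 = 3*706 + 621
706 = 1*621 + 85
621 = 7*85 + 26
85 = 3*26 + 7
26 = 3*7 + 5
7 = 1*5 + 2
5 = 2*2 + 1
2 = 2*1 + 0  (stop)
So 2739/706 = [3; 1, 7, 3, 3, 1, 2, 2].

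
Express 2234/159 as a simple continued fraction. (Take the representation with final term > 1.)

[14; 19, 1, 7]

2234 = 14·159 + 8
159 = 19·8 + 7
8 = 1·7 + 1
7 = 7·1 + 0  (stop)
So 2234/159 = [14; 19, 1, 7].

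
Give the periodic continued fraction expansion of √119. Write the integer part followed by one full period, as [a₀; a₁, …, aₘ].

a₀ = ⌊√119⌋ = 10.

[10; 1, 9, 1, 20]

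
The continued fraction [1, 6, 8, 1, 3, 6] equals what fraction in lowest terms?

Fold from the inside: start with 6/1.
  3 + 1/6 = 19/6
  1 + 6/19 = 25/19
  8 + 19/25 = 219/25
  6 + 25/219 = 1339/219
  1 + 219/1339 = 1558/1339

1558/1339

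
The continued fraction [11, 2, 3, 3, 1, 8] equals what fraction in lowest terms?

Fold from the inside: start with 8/1.
  1 + 1/8 = 9/8
  3 + 8/9 = 35/9
  3 + 9/35 = 114/35
  2 + 35/114 = 263/114
  11 + 114/263 = 3007/263

3007/263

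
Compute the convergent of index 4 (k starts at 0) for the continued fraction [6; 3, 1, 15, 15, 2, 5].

Using pₖ = aₖpₖ₋₁ + pₖ₋₂, qₖ = aₖqₖ₋₁ + qₖ₋₂ (with p₋₁=1, p₋₂=0, q₋₁=0, q₋₂=1):
  k=0: a=6, p=6, q=1
  k=1: a=3, p=19, q=3
  k=2: a=1, p=25, q=4
  k=3: a=15, p=394, q=63
  k=4: a=15, p=5935, q=949

5935/949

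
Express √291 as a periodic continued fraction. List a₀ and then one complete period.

[17; 17, 34]

a₀ = ⌊√291⌋ = 17.
With m₀=0, d₀=1 and mₖ₊₁ = dₖaₖ − mₖ, dₖ₊₁ = (n − mₖ₊₁²)/dₖ, aₖ₊₁ = ⌊(a₀+mₖ₊₁)/dₖ₊₁⌋:
  k=1: m=17, d=2, a=17
  k=2: m=17, d=1, a=34
d=1 and a=2a₀=34 at k=2, so the next step gives (m, d) = (17, 2) again — its k=1 value — and the period has length 2.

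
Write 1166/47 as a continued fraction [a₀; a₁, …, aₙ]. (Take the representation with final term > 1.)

[24; 1, 4, 4, 2]

1166 = 24*47 + 38
47 = 1*38 + 9
38 = 4*9 + 2
9 = 4*2 + 1
2 = 2*1 + 0  (stop)
So 1166/47 = [24; 1, 4, 4, 2].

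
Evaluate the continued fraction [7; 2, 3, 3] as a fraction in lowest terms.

171/23

Using pₖ = aₖpₖ₋₁ + pₖ₋₂ and qₖ = aₖqₖ₋₁ + qₖ₋₂:
  k=0: a=7, p=7, q=1
  k=1: a=2, p=15, q=2
  k=2: a=3, p=52, q=7
  k=3: a=3, p=171, q=23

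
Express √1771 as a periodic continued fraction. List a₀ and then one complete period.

[42; 12, 84]

a₀ = ⌊√1771⌋ = 42.
With m₀=0, d₀=1 and mₖ₊₁ = dₖaₖ − mₖ, dₖ₊₁ = (n − mₖ₊₁²)/dₖ, aₖ₊₁ = ⌊(a₀+mₖ₊₁)/dₖ₊₁⌋:
  k=1: m=42, d=7, a=12
  k=2: m=42, d=1, a=84
d=1 and a=2a₀=84 at k=2, so the next step gives (m, d) = (42, 7) again — its k=1 value — and the period has length 2.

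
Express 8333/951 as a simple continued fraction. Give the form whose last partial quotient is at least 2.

8333 = 8×951 + 725
951 = 1×725 + 226
725 = 3×226 + 47
226 = 4×47 + 38
47 = 1×38 + 9
38 = 4×9 + 2
9 = 4×2 + 1
2 = 2×1 + 0  (stop)
So 8333/951 = [8; 1, 3, 4, 1, 4, 4, 2].

[8; 1, 3, 4, 1, 4, 4, 2]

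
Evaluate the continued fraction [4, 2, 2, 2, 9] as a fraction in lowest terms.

499/113

Using pₖ = aₖpₖ₋₁ + pₖ₋₂ and qₖ = aₖqₖ₋₁ + qₖ₋₂:
  k=0: a=4, p=4, q=1
  k=1: a=2, p=9, q=2
  k=2: a=2, p=22, q=5
  k=3: a=2, p=53, q=12
  k=4: a=9, p=499, q=113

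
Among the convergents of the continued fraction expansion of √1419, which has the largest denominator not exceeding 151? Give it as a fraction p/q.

√1419 = [37; 1, 2, 37, 2, 1, 74, …] (period length 6).
Convergents:
  p_0/q_0 = 37/1
  p_1/q_1 = 38/1
  p_2/q_2 = 113/3
  p_3/q_3 = 4219/112
  p_4/q_4 = 8551/227
q_3 = 112 ≤ 151 < 227 = q_4, so the answer is 4219/112.

4219/112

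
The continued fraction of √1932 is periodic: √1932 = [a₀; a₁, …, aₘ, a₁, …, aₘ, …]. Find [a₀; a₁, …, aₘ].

[43; 1, 20, 1, 86]

a₀ = ⌊√1932⌋ = 43.
With m₀=0, d₀=1 and mₖ₊₁ = dₖaₖ − mₖ, dₖ₊₁ = (n − mₖ₊₁²)/dₖ, aₖ₊₁ = ⌊(a₀+mₖ₊₁)/dₖ₊₁⌋:
  k=1: m=43, d=83, a=1
  k=2: m=40, d=4, a=20
  k=3: m=40, d=83, a=1
  k=4: m=43, d=1, a=86
d=1 and a=2a₀=86 at k=4, so the next step gives (m, d) = (43, 83) again — its k=1 value — and the period has length 4.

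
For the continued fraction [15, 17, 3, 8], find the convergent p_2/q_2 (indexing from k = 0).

783/52

Using pₖ = aₖpₖ₋₁ + pₖ₋₂, qₖ = aₖqₖ₋₁ + qₖ₋₂ (with p₋₁=1, p₋₂=0, q₋₁=0, q₋₂=1):
  k=0: a=15, p=15, q=1
  k=1: a=17, p=256, q=17
  k=2: a=3, p=783, q=52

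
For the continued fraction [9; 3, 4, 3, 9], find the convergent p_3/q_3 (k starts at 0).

391/42

Using pₖ = aₖpₖ₋₁ + pₖ₋₂, qₖ = aₖqₖ₋₁ + qₖ₋₂ (with p₋₁=1, p₋₂=0, q₋₁=0, q₋₂=1):
  k=0: a=9, p=9, q=1
  k=1: a=3, p=28, q=3
  k=2: a=4, p=121, q=13
  k=3: a=3, p=391, q=42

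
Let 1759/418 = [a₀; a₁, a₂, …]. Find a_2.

1759 = 4·418 + 87   →  a_0 = 4
418 = 4·87 + 70   →  a_1 = 4
87 = 1·70 + 17   →  a_2 = 1

1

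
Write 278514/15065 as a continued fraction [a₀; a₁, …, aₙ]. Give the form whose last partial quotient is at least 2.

[18; 2, 19, 2, 12, 15]

278514 = 18*15065 + 7344
15065 = 2*7344 + 377
7344 = 19*377 + 181
377 = 2*181 + 15
181 = 12*15 + 1
15 = 15*1 + 0  (stop)
So 278514/15065 = [18; 2, 19, 2, 12, 15].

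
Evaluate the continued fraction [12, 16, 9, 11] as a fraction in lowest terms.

Fold from the inside: start with 11/1.
  9 + 1/11 = 100/11
  16 + 11/100 = 1611/100
  12 + 100/1611 = 19432/1611

19432/1611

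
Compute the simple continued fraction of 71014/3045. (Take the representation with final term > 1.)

71014 = 23×3045 + 979
3045 = 3×979 + 108
979 = 9×108 + 7
108 = 15×7 + 3
7 = 2×3 + 1
3 = 3×1 + 0  (stop)
So 71014/3045 = [23; 3, 9, 15, 2, 3].

[23; 3, 9, 15, 2, 3]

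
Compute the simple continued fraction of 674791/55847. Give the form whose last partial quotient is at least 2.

674791 = 12×55847 + 4627
55847 = 12×4627 + 323
4627 = 14×323 + 105
323 = 3×105 + 8
105 = 13×8 + 1
8 = 8×1 + 0  (stop)
So 674791/55847 = [12; 12, 14, 3, 13, 8].

[12; 12, 14, 3, 13, 8]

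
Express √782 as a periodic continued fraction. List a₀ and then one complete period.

a₀ = ⌊√782⌋ = 27.

[27; 1, 26, 1, 54]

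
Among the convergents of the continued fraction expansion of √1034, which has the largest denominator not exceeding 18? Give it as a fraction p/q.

418/13

√1034 = [32; 6, 2, 2, 2, 6, 64, …] (period length 6).
Convergents:
  p_0/q_0 = 32/1
  p_1/q_1 = 193/6
  p_2/q_2 = 418/13
  p_3/q_3 = 1029/32
q_2 = 13 ≤ 18 < 32 = q_3, so the answer is 418/13.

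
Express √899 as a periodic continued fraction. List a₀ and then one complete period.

a₀ = ⌊√899⌋ = 29.
With m₀=0, d₀=1 and mₖ₊₁ = dₖaₖ − mₖ, dₖ₊₁ = (n − mₖ₊₁²)/dₖ, aₖ₊₁ = ⌊(a₀+mₖ₊₁)/dₖ₊₁⌋:
  k=1: m=29, d=58, a=1
  k=2: m=29, d=1, a=58
d=1 and a=2a₀=58 at k=2, so the next step gives (m, d) = (29, 58) again — its k=1 value — and the period has length 2.

[29; 1, 58]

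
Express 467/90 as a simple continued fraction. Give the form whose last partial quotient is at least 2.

[5; 5, 3, 2, 2]

467 = 5×90 + 17
90 = 5×17 + 5
17 = 3×5 + 2
5 = 2×2 + 1
2 = 2×1 + 0  (stop)
So 467/90 = [5; 5, 3, 2, 2].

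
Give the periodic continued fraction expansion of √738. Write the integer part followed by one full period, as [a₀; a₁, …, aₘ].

a₀ = ⌊√738⌋ = 27.
With m₀=0, d₀=1 and mₖ₊₁ = dₖaₖ − mₖ, dₖ₊₁ = (n − mₖ₊₁²)/dₖ, aₖ₊₁ = ⌊(a₀+mₖ₊₁)/dₖ₊₁⌋:
  k=1: m=27, d=9, a=6
  k=2: m=27, d=1, a=54
d=1 and a=2a₀=54 at k=2, so the next step gives (m, d) = (27, 9) again — its k=1 value — and the period has length 2.

[27; 6, 54]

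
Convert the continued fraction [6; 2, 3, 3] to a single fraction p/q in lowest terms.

148/23

Using pₖ = aₖpₖ₋₁ + pₖ₋₂ and qₖ = aₖqₖ₋₁ + qₖ₋₂:
  k=0: a=6, p=6, q=1
  k=1: a=2, p=13, q=2
  k=2: a=3, p=45, q=7
  k=3: a=3, p=148, q=23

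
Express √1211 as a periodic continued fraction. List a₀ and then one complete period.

[34; 1, 3, 1, 68]

a₀ = ⌊√1211⌋ = 34.
With m₀=0, d₀=1 and mₖ₊₁ = dₖaₖ − mₖ, dₖ₊₁ = (n − mₖ₊₁²)/dₖ, aₖ₊₁ = ⌊(a₀+mₖ₊₁)/dₖ₊₁⌋:
  k=1: m=34, d=55, a=1
  k=2: m=21, d=14, a=3
  k=3: m=21, d=55, a=1
  k=4: m=34, d=1, a=68
d=1 and a=2a₀=68 at k=4, so the next step gives (m, d) = (34, 55) again — its k=1 value — and the period has length 4.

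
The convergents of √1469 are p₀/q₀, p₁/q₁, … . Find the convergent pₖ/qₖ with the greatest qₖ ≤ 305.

√1469 = [38; 3, 18, 1, 4, 1, 18, 3, 76, …] (period length 8).
Convergents:
  p_0/q_0 = 38/1
  p_1/q_1 = 115/3
  p_2/q_2 = 2108/55
  p_3/q_3 = 2223/58
  p_4/q_4 = 11000/287
  p_5/q_5 = 13223/345
q_4 = 287 ≤ 305 < 345 = q_5, so the answer is 11000/287.

11000/287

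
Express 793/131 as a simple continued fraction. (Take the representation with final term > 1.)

793 = 6*131 + 7
131 = 18*7 + 5
7 = 1*5 + 2
5 = 2*2 + 1
2 = 2*1 + 0  (stop)
So 793/131 = [6; 18, 1, 2, 2].

[6; 18, 1, 2, 2]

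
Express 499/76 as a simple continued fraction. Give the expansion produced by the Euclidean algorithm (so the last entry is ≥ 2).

[6; 1, 1, 3, 3, 3]

499 = 6·76 + 43
76 = 1·43 + 33
43 = 1·33 + 10
33 = 3·10 + 3
10 = 3·3 + 1
3 = 3·1 + 0  (stop)
So 499/76 = [6; 1, 1, 3, 3, 3].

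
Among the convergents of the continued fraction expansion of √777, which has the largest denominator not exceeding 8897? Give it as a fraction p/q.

99457/3568

√777 = [27; 1, 6, 1, 54, …] (period length 4).
Convergents:
  p_0/q_0 = 27/1
  p_1/q_1 = 28/1
  p_2/q_2 = 195/7
  p_3/q_3 = 223/8
  p_4/q_4 = 12237/439
  p_5/q_5 = 12460/447
  p_6/q_6 = 86997/3121
  p_7/q_7 = 99457/3568
  p_8/q_8 = 5457675/195793
q_7 = 3568 ≤ 8897 < 195793 = q_8, so the answer is 99457/3568.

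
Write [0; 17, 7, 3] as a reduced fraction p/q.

22/377

Using pₖ = aₖpₖ₋₁ + pₖ₋₂ and qₖ = aₖqₖ₋₁ + qₖ₋₂:
  k=0: a=0, p=0, q=1
  k=1: a=17, p=1, q=17
  k=2: a=7, p=7, q=120
  k=3: a=3, p=22, q=377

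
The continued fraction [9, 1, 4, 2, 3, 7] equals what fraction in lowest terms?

2719/277

Fold from the inside: start with 7/1.
  3 + 1/7 = 22/7
  2 + 7/22 = 51/22
  4 + 22/51 = 226/51
  1 + 51/226 = 277/226
  9 + 226/277 = 2719/277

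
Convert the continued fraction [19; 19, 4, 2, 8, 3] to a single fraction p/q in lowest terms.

Fold from the inside: start with 3/1.
  8 + 1/3 = 25/3
  2 + 3/25 = 53/25
  4 + 25/53 = 237/53
  19 + 53/237 = 4556/237
  19 + 237/4556 = 86801/4556

86801/4556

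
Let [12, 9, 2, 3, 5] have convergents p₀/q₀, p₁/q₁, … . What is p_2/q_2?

Using pₖ = aₖpₖ₋₁ + pₖ₋₂, qₖ = aₖqₖ₋₁ + qₖ₋₂ (with p₋₁=1, p₋₂=0, q₋₁=0, q₋₂=1):
  k=0: a=12, p=12, q=1
  k=1: a=9, p=109, q=9
  k=2: a=2, p=230, q=19

230/19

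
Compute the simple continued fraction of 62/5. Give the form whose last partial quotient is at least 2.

[12; 2, 2]

62 = 12×5 + 2
5 = 2×2 + 1
2 = 2×1 + 0  (stop)
So 62/5 = [12; 2, 2].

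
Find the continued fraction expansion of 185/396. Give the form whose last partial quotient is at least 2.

185 = 0·396 + 185
396 = 2·185 + 26
185 = 7·26 + 3
26 = 8·3 + 2
3 = 1·2 + 1
2 = 2·1 + 0  (stop)
So 185/396 = [0; 2, 7, 8, 1, 2].

[0; 2, 7, 8, 1, 2]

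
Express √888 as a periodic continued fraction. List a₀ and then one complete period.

[29; 1, 3, 1, 58]

a₀ = ⌊√888⌋ = 29.
With m₀=0, d₀=1 and mₖ₊₁ = dₖaₖ − mₖ, dₖ₊₁ = (n − mₖ₊₁²)/dₖ, aₖ₊₁ = ⌊(a₀+mₖ₊₁)/dₖ₊₁⌋:
  k=1: m=29, d=47, a=1
  k=2: m=18, d=12, a=3
  k=3: m=18, d=47, a=1
  k=4: m=29, d=1, a=58
d=1 and a=2a₀=58 at k=4, so the next step gives (m, d) = (29, 47) again — its k=1 value — and the period has length 4.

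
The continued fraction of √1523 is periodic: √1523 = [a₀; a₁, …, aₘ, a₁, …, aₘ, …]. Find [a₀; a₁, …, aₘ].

[39; 39, 78]

a₀ = ⌊√1523⌋ = 39.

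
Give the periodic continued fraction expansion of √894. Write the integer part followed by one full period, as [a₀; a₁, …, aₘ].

[29; 1, 8, 1, 58]

a₀ = ⌊√894⌋ = 29.
With m₀=0, d₀=1 and mₖ₊₁ = dₖaₖ − mₖ, dₖ₊₁ = (n − mₖ₊₁²)/dₖ, aₖ₊₁ = ⌊(a₀+mₖ₊₁)/dₖ₊₁⌋:
  k=1: m=29, d=53, a=1
  k=2: m=24, d=6, a=8
  k=3: m=24, d=53, a=1
  k=4: m=29, d=1, a=58
d=1 and a=2a₀=58 at k=4, so the next step gives (m, d) = (29, 53) again — its k=1 value — and the period has length 4.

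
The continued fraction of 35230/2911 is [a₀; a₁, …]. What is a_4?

35230 = 12·2911 + 298   →  a_0 = 12
2911 = 9·298 + 229   →  a_1 = 9
298 = 1·229 + 69   →  a_2 = 1
229 = 3·69 + 22   →  a_3 = 3
69 = 3·22 + 3   →  a_4 = 3

3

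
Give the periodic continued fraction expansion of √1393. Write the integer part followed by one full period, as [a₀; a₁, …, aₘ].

a₀ = ⌊√1393⌋ = 37.
With m₀=0, d₀=1 and mₖ₊₁ = dₖaₖ − mₖ, dₖ₊₁ = (n − mₖ₊₁²)/dₖ, aₖ₊₁ = ⌊(a₀+mₖ₊₁)/dₖ₊₁⌋:
  k=1: m=37, d=24, a=3
  k=2: m=35, d=7, a=10
  k=3: m=35, d=24, a=3
  k=4: m=37, d=1, a=74
d=1 and a=2a₀=74 at k=4, so the next step gives (m, d) = (37, 24) again — its k=1 value — and the period has length 4.

[37; 3, 10, 3, 74]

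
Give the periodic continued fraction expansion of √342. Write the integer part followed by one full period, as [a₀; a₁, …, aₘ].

[18; 2, 36]

a₀ = ⌊√342⌋ = 18.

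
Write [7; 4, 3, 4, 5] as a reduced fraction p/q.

2119/293

Fold from the inside: start with 5/1.
  4 + 1/5 = 21/5
  3 + 5/21 = 68/21
  4 + 21/68 = 293/68
  7 + 68/293 = 2119/293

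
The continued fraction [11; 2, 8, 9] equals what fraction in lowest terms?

Fold from the inside: start with 9/1.
  8 + 1/9 = 73/9
  2 + 9/73 = 155/73
  11 + 73/155 = 1778/155

1778/155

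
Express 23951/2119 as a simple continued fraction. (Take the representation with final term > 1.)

23951 = 11×2119 + 642
2119 = 3×642 + 193
642 = 3×193 + 63
193 = 3×63 + 4
63 = 15×4 + 3
4 = 1×3 + 1
3 = 3×1 + 0  (stop)
So 23951/2119 = [11; 3, 3, 3, 15, 1, 3].

[11; 3, 3, 3, 15, 1, 3]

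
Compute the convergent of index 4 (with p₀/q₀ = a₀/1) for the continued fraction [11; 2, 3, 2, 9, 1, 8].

1727/151

Using pₖ = aₖpₖ₋₁ + pₖ₋₂, qₖ = aₖqₖ₋₁ + qₖ₋₂ (with p₋₁=1, p₋₂=0, q₋₁=0, q₋₂=1):
  k=0: a=11, p=11, q=1
  k=1: a=2, p=23, q=2
  k=2: a=3, p=80, q=7
  k=3: a=2, p=183, q=16
  k=4: a=9, p=1727, q=151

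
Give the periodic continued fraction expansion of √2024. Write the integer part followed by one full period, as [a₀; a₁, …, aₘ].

a₀ = ⌊√2024⌋ = 44.
With m₀=0, d₀=1 and mₖ₊₁ = dₖaₖ − mₖ, dₖ₊₁ = (n − mₖ₊₁²)/dₖ, aₖ₊₁ = ⌊(a₀+mₖ₊₁)/dₖ₊₁⌋:
  k=1: m=44, d=88, a=1
  k=2: m=44, d=1, a=88
d=1 and a=2a₀=88 at k=2, so the next step gives (m, d) = (44, 88) again — its k=1 value — and the period has length 2.

[44; 1, 88]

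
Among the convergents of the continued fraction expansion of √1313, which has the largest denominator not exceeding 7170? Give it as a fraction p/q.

178604/4929

√1313 = [36; 4, 4, 72, …] (period length 3).
Convergents:
  p_0/q_0 = 36/1
  p_1/q_1 = 145/4
  p_2/q_2 = 616/17
  p_3/q_3 = 44497/1228
  p_4/q_4 = 178604/4929
  p_5/q_5 = 758913/20944
q_4 = 4929 ≤ 7170 < 20944 = q_5, so the answer is 178604/4929.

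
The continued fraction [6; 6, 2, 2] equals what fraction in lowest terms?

197/32

Using pₖ = aₖpₖ₋₁ + pₖ₋₂ and qₖ = aₖqₖ₋₁ + qₖ₋₂:
  k=0: a=6, p=6, q=1
  k=1: a=6, p=37, q=6
  k=2: a=2, p=80, q=13
  k=3: a=2, p=197, q=32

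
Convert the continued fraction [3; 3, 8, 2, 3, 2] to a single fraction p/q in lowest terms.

Using pₖ = aₖpₖ₋₁ + pₖ₋₂ and qₖ = aₖqₖ₋₁ + qₖ₋₂:
  k=0: a=3, p=3, q=1
  k=1: a=3, p=10, q=3
  k=2: a=8, p=83, q=25
  k=3: a=2, p=176, q=53
  k=4: a=3, p=611, q=184
  k=5: a=2, p=1398, q=421

1398/421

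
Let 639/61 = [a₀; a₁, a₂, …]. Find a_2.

639 = 10·61 + 29   →  a_0 = 10
61 = 2·29 + 3   →  a_1 = 2
29 = 9·3 + 2   →  a_2 = 9

9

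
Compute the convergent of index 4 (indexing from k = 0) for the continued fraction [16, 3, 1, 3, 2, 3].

553/34

Using pₖ = aₖpₖ₋₁ + pₖ₋₂, qₖ = aₖqₖ₋₁ + qₖ₋₂ (with p₋₁=1, p₋₂=0, q₋₁=0, q₋₂=1):
  k=0: a=16, p=16, q=1
  k=1: a=3, p=49, q=3
  k=2: a=1, p=65, q=4
  k=3: a=3, p=244, q=15
  k=4: a=2, p=553, q=34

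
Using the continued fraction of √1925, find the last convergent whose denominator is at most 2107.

30844/703

√1925 = [43; 1, 6, 1, 86, …] (period length 4).
Convergents:
  p_0/q_0 = 43/1
  p_1/q_1 = 44/1
  p_2/q_2 = 307/7
  p_3/q_3 = 351/8
  p_4/q_4 = 30493/695
  p_5/q_5 = 30844/703
  p_6/q_6 = 215557/4913
q_5 = 703 ≤ 2107 < 4913 = q_6, so the answer is 30844/703.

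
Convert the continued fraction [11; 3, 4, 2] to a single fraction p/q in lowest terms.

Fold from the inside: start with 2/1.
  4 + 1/2 = 9/2
  3 + 2/9 = 29/9
  11 + 9/29 = 328/29

328/29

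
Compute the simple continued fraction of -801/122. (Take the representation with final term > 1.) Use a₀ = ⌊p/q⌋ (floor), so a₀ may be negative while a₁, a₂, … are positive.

[-7; 2, 3, 3, 5]

-801 = -7·122 + 53
122 = 2·53 + 16
53 = 3·16 + 5
16 = 3·5 + 1
5 = 5·1 + 0  (stop)
So -801/122 = [-7; 2, 3, 3, 5].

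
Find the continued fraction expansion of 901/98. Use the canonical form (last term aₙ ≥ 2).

[9; 5, 6, 3]

901 = 9·98 + 19
98 = 5·19 + 3
19 = 6·3 + 1
3 = 3·1 + 0  (stop)
So 901/98 = [9; 5, 6, 3].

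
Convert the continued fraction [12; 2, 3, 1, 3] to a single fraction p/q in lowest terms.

Using pₖ = aₖpₖ₋₁ + pₖ₋₂ and qₖ = aₖqₖ₋₁ + qₖ₋₂:
  k=0: a=12, p=12, q=1
  k=1: a=2, p=25, q=2
  k=2: a=3, p=87, q=7
  k=3: a=1, p=112, q=9
  k=4: a=3, p=423, q=34

423/34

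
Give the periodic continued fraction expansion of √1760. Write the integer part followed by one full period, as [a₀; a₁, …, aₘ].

[41; 1, 19, 1, 82]

a₀ = ⌊√1760⌋ = 41.
With m₀=0, d₀=1 and mₖ₊₁ = dₖaₖ − mₖ, dₖ₊₁ = (n − mₖ₊₁²)/dₖ, aₖ₊₁ = ⌊(a₀+mₖ₊₁)/dₖ₊₁⌋:
  k=1: m=41, d=79, a=1
  k=2: m=38, d=4, a=19
  k=3: m=38, d=79, a=1
  k=4: m=41, d=1, a=82
d=1 and a=2a₀=82 at k=4, so the next step gives (m, d) = (41, 79) again — its k=1 value — and the period has length 4.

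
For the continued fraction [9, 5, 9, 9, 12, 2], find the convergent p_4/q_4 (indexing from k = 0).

Using pₖ = aₖpₖ₋₁ + pₖ₋₂, qₖ = aₖqₖ₋₁ + qₖ₋₂ (with p₋₁=1, p₋₂=0, q₋₁=0, q₋₂=1):
  k=0: a=9, p=9, q=1
  k=1: a=5, p=46, q=5
  k=2: a=9, p=423, q=46
  k=3: a=9, p=3853, q=419
  k=4: a=12, p=46659, q=5074

46659/5074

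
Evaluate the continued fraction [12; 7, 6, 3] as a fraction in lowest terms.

1651/136

Using pₖ = aₖpₖ₋₁ + pₖ₋₂ and qₖ = aₖqₖ₋₁ + qₖ₋₂:
  k=0: a=12, p=12, q=1
  k=1: a=7, p=85, q=7
  k=2: a=6, p=522, q=43
  k=3: a=3, p=1651, q=136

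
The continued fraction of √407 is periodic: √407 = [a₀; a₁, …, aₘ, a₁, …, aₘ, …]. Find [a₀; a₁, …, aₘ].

a₀ = ⌊√407⌋ = 20.
With m₀=0, d₀=1 and mₖ₊₁ = dₖaₖ − mₖ, dₖ₊₁ = (n − mₖ₊₁²)/dₖ, aₖ₊₁ = ⌊(a₀+mₖ₊₁)/dₖ₊₁⌋:
  k=1: m=20, d=7, a=5
  k=2: m=15, d=26, a=1
  k=3: m=11, d=11, a=2
  k=4: m=11, d=26, a=1
  k=5: m=15, d=7, a=5
  k=6: m=20, d=1, a=40
d=1 and a=2a₀=40 at k=6, so the next step gives (m, d) = (20, 7) again — its k=1 value — and the period has length 6.

[20; 5, 1, 2, 1, 5, 40]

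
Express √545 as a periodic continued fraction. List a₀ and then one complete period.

[23; 2, 1, 8, 1, 2, 46]

a₀ = ⌊√545⌋ = 23.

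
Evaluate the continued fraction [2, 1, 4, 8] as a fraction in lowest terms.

115/41

Using pₖ = aₖpₖ₋₁ + pₖ₋₂ and qₖ = aₖqₖ₋₁ + qₖ₋₂:
  k=0: a=2, p=2, q=1
  k=1: a=1, p=3, q=1
  k=2: a=4, p=14, q=5
  k=3: a=8, p=115, q=41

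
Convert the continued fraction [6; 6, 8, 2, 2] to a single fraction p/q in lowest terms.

1584/257

Using pₖ = aₖpₖ₋₁ + pₖ₋₂ and qₖ = aₖqₖ₋₁ + qₖ₋₂:
  k=0: a=6, p=6, q=1
  k=1: a=6, p=37, q=6
  k=2: a=8, p=302, q=49
  k=3: a=2, p=641, q=104
  k=4: a=2, p=1584, q=257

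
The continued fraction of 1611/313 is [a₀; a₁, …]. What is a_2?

1611 = 5·313 + 46   →  a_0 = 5
313 = 6·46 + 37   →  a_1 = 6
46 = 1·37 + 9   →  a_2 = 1

1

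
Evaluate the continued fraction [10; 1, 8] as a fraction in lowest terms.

Using pₖ = aₖpₖ₋₁ + pₖ₋₂ and qₖ = aₖqₖ₋₁ + qₖ₋₂:
  k=0: a=10, p=10, q=1
  k=1: a=1, p=11, q=1
  k=2: a=8, p=98, q=9

98/9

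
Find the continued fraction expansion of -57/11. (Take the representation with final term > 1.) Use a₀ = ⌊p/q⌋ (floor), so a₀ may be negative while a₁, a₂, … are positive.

[-6; 1, 4, 2]

-57 = -6*11 + 9
11 = 1*9 + 2
9 = 4*2 + 1
2 = 2*1 + 0  (stop)
So -57/11 = [-6; 1, 4, 2].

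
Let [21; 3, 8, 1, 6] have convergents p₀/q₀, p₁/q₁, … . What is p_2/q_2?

Using pₖ = aₖpₖ₋₁ + pₖ₋₂, qₖ = aₖqₖ₋₁ + qₖ₋₂ (with p₋₁=1, p₋₂=0, q₋₁=0, q₋₂=1):
  k=0: a=21, p=21, q=1
  k=1: a=3, p=64, q=3
  k=2: a=8, p=533, q=25

533/25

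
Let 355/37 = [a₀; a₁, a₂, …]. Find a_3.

2

355 = 9·37 + 22   →  a_0 = 9
37 = 1·22 + 15   →  a_1 = 1
22 = 1·15 + 7   →  a_2 = 1
15 = 2·7 + 1   →  a_3 = 2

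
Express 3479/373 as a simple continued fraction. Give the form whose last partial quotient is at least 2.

[9; 3, 17, 2, 3]

3479 = 9×373 + 122
373 = 3×122 + 7
122 = 17×7 + 3
7 = 2×3 + 1
3 = 3×1 + 0  (stop)
So 3479/373 = [9; 3, 17, 2, 3].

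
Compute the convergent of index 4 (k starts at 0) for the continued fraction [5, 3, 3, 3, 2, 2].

403/76

Using pₖ = aₖpₖ₋₁ + pₖ₋₂, qₖ = aₖqₖ₋₁ + qₖ₋₂ (with p₋₁=1, p₋₂=0, q₋₁=0, q₋₂=1):
  k=0: a=5, p=5, q=1
  k=1: a=3, p=16, q=3
  k=2: a=3, p=53, q=10
  k=3: a=3, p=175, q=33
  k=4: a=2, p=403, q=76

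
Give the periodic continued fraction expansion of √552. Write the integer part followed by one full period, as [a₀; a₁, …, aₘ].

[23; 2, 46]

a₀ = ⌊√552⌋ = 23.
With m₀=0, d₀=1 and mₖ₊₁ = dₖaₖ − mₖ, dₖ₊₁ = (n − mₖ₊₁²)/dₖ, aₖ₊₁ = ⌊(a₀+mₖ₊₁)/dₖ₊₁⌋:
  k=1: m=23, d=23, a=2
  k=2: m=23, d=1, a=46
d=1 and a=2a₀=46 at k=2, so the next step gives (m, d) = (23, 23) again — its k=1 value — and the period has length 2.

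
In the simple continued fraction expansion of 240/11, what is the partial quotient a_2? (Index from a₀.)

240 = 21·11 + 9   →  a_0 = 21
11 = 1·9 + 2   →  a_1 = 1
9 = 4·2 + 1   →  a_2 = 4

4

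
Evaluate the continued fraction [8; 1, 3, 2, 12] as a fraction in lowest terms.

Using pₖ = aₖpₖ₋₁ + pₖ₋₂ and qₖ = aₖqₖ₋₁ + qₖ₋₂:
  k=0: a=8, p=8, q=1
  k=1: a=1, p=9, q=1
  k=2: a=3, p=35, q=4
  k=3: a=2, p=79, q=9
  k=4: a=12, p=983, q=112

983/112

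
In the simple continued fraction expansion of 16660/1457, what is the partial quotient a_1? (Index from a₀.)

2

16660 = 11·1457 + 633   →  a_0 = 11
1457 = 2·633 + 191   →  a_1 = 2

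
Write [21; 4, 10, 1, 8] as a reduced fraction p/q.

8519/401

Using pₖ = aₖpₖ₋₁ + pₖ₋₂ and qₖ = aₖqₖ₋₁ + qₖ₋₂:
  k=0: a=21, p=21, q=1
  k=1: a=4, p=85, q=4
  k=2: a=10, p=871, q=41
  k=3: a=1, p=956, q=45
  k=4: a=8, p=8519, q=401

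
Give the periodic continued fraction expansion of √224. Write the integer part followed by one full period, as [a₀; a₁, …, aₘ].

a₀ = ⌊√224⌋ = 14.
With m₀=0, d₀=1 and mₖ₊₁ = dₖaₖ − mₖ, dₖ₊₁ = (n − mₖ₊₁²)/dₖ, aₖ₊₁ = ⌊(a₀+mₖ₊₁)/dₖ₊₁⌋:
  k=1: m=14, d=28, a=1
  k=2: m=14, d=1, a=28
d=1 and a=2a₀=28 at k=2, so the next step gives (m, d) = (14, 28) again — its k=1 value — and the period has length 2.

[14; 1, 28]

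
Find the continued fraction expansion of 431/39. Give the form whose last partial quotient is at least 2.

431 = 11·39 + 2
39 = 19·2 + 1
2 = 2·1 + 0  (stop)
So 431/39 = [11; 19, 2].

[11; 19, 2]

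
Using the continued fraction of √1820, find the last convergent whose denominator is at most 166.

5418/127

√1820 = [42; 1, 1, 1, 20, 1, 1, 1, 84, …] (period length 8).
Convergents:
  p_0/q_0 = 42/1
  p_1/q_1 = 43/1
  p_2/q_2 = 85/2
  p_3/q_3 = 128/3
  p_4/q_4 = 2645/62
  p_5/q_5 = 2773/65
  p_6/q_6 = 5418/127
  p_7/q_7 = 8191/192
q_6 = 127 ≤ 166 < 192 = q_7, so the answer is 5418/127.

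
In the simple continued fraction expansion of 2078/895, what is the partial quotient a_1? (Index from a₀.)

2078 = 2·895 + 288   →  a_0 = 2
895 = 3·288 + 31   →  a_1 = 3

3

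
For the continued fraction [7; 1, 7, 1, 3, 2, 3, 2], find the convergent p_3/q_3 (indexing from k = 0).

71/9

Using pₖ = aₖpₖ₋₁ + pₖ₋₂, qₖ = aₖqₖ₋₁ + qₖ₋₂ (with p₋₁=1, p₋₂=0, q₋₁=0, q₋₂=1):
  k=0: a=7, p=7, q=1
  k=1: a=1, p=8, q=1
  k=2: a=7, p=63, q=8
  k=3: a=1, p=71, q=9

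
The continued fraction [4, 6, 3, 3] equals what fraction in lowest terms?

Using pₖ = aₖpₖ₋₁ + pₖ₋₂ and qₖ = aₖqₖ₋₁ + qₖ₋₂:
  k=0: a=4, p=4, q=1
  k=1: a=6, p=25, q=6
  k=2: a=3, p=79, q=19
  k=3: a=3, p=262, q=63

262/63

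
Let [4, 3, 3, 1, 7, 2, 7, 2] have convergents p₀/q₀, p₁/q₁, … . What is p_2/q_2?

Using pₖ = aₖpₖ₋₁ + pₖ₋₂, qₖ = aₖqₖ₋₁ + qₖ₋₂ (with p₋₁=1, p₋₂=0, q₋₁=0, q₋₂=1):
  k=0: a=4, p=4, q=1
  k=1: a=3, p=13, q=3
  k=2: a=3, p=43, q=10

43/10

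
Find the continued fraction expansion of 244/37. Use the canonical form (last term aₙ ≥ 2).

[6; 1, 1, 2, 7]

244 = 6×37 + 22
37 = 1×22 + 15
22 = 1×15 + 7
15 = 2×7 + 1
7 = 7×1 + 0  (stop)
So 244/37 = [6; 1, 1, 2, 7].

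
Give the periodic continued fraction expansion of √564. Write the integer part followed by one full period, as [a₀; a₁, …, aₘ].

[23; 1, 2, 1, 46]

a₀ = ⌊√564⌋ = 23.
With m₀=0, d₀=1 and mₖ₊₁ = dₖaₖ − mₖ, dₖ₊₁ = (n − mₖ₊₁²)/dₖ, aₖ₊₁ = ⌊(a₀+mₖ₊₁)/dₖ₊₁⌋:
  k=1: m=23, d=35, a=1
  k=2: m=12, d=12, a=2
  k=3: m=12, d=35, a=1
  k=4: m=23, d=1, a=46
d=1 and a=2a₀=46 at k=4, so the next step gives (m, d) = (23, 35) again — its k=1 value — and the period has length 4.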